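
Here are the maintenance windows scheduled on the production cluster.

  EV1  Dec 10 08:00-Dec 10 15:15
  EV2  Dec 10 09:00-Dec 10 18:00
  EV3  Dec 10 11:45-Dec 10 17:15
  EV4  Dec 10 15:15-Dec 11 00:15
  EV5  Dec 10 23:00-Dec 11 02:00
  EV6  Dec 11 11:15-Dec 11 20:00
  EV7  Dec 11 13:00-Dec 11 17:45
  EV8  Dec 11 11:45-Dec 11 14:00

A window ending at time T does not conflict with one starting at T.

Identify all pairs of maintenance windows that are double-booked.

Sorted by start: EV1, EV2, EV3, EV4, EV5, EV6, EV8, EV7.
EV2 starts before EV1 ends → EV1 and EV2 overlap.
EV3 starts before EV1 ends → EV1 and EV3 overlap.
EV4 starts exactly when EV1 ends (back-to-back, no overlap), so EV1 has no further overlaps.
EV3 starts before EV2 ends → EV2 and EV3 overlap.
EV4 starts before EV2 ends → EV2 and EV4 overlap.
EV5 starts after EV2 ends, so EV2 has no further overlaps.
EV4 starts before EV3 ends → EV3 and EV4 overlap.
EV5 starts after EV3 ends, so EV3 has no further overlaps.
EV5 starts before EV4 ends → EV4 and EV5 overlap.
EV6 starts after EV4 ends, so EV4 has no further overlaps.
EV6 starts after EV5 ends, so EV5 has no further overlaps.
EV8 starts before EV6 ends → EV6 and EV8 overlap.
EV7 starts before EV6 ends → EV6 and EV7 overlap.
EV7 starts before EV8 ends → EV8 and EV7 overlap.

EV1 & EV2, EV1 & EV3, EV2 & EV3, EV2 & EV4, EV3 & EV4, EV4 & EV5, EV6 & EV7, EV6 & EV8, EV7 & EV8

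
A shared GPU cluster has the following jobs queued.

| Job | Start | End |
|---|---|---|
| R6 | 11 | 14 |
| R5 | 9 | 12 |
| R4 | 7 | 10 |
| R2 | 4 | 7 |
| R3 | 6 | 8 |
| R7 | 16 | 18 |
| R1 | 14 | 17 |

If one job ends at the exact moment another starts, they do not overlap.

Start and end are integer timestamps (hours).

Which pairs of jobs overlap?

Two intervals overlap when each starts before the other ends.
Sorted by start: R2, R3, R4, R5, R6, R1, R7.
R3 starts before R2 ends → R2 and R3 overlap.
R4 starts exactly when R2 ends (back-to-back, no overlap), so nothing later overlaps R2 either.
R4 starts before R3 ends → R3 and R4 overlap.
R5 starts after R3 ends, so nothing later overlaps R3 either.
R5 starts before R4 ends → R4 and R5 overlap.
R6 starts after R4 ends, so nothing later overlaps R4 either.
R6 starts before R5 ends → R5 and R6 overlap.
R1 starts after R5 ends, so nothing later overlaps R5 either.
R1 starts exactly when R6 ends (back-to-back, no overlap), so nothing later overlaps R6 either.
R7 starts before R1 ends → R1 and R7 overlap.

R1 & R7, R2 & R3, R3 & R4, R4 & R5, R5 & R6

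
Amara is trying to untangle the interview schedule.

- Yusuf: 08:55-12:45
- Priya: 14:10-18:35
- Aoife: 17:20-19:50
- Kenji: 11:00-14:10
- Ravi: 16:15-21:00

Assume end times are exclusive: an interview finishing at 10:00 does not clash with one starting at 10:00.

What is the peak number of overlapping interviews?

Sweep the timeline, counting +1 at each start and −1 at each end (ends before starts at a tie):
08:55 start Yusuf → 1
11:00 start Kenji → 2
12:45 end Yusuf → 1
14:10 end Kenji → 0
14:10 start Priya → 1
16:15 start Ravi → 2
17:20 start Aoife → 3
18:35 end Priya → 2
19:50 end Aoife → 1
21:00 end Ravi → 0
Peak is 3, at 17:20 (Aoife, Priya, Ravi).

3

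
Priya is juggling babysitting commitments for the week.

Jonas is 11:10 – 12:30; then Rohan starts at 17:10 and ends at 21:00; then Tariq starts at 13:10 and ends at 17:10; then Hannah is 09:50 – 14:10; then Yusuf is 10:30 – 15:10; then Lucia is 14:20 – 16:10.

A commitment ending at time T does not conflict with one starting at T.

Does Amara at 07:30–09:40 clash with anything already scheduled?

No — it doesn't clash with anything

Hannah: starts 09:50 at or after Amara ends 09:40 → clear.
Yusuf: starts 10:30 at or after Amara ends 09:40 → clear.
Jonas: starts 11:10 at or after Amara ends 09:40 → clear.
Tariq: starts 13:10 at or after Amara ends 09:40 → clear.
Lucia: starts 14:20 at or after Amara ends 09:40 → clear.
Rohan: starts 17:10 at or after Amara ends 09:40 → clear.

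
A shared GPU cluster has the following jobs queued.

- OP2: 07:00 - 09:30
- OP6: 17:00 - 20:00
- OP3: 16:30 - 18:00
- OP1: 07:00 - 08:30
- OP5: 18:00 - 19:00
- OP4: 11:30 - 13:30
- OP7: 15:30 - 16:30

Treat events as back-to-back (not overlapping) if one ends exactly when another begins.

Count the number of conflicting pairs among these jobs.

3

Sorted by start: OP1, OP2, OP4, OP7, OP3, OP6, OP5.
OP2 starts before OP1 ends → OP1 and OP2 overlap.
OP4 starts after OP1 ends; OP1 is clear from here.
OP4 starts after OP2 ends; OP2 is clear from here.
OP7 starts after OP4 ends; OP4 is clear from here.
OP3 starts exactly when OP7 ends (back-to-back, no overlap); OP7 is clear from here.
OP6 starts before OP3 ends → OP3 and OP6 overlap.
OP5 starts exactly when OP3 ends (back-to-back, no overlap).
OP5 starts before OP6 ends → OP6 and OP5 overlap.
Overlapping pairs: OP1 & OP2, OP3 & OP6, OP5 & OP6 — 3 in total.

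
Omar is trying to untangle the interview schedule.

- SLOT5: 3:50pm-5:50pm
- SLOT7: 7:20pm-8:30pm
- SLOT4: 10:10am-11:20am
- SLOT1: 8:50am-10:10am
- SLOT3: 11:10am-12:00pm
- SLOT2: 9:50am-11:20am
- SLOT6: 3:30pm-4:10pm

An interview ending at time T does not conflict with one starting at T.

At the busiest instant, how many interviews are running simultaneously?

3

Sort all start/end points and keep a running count:
8:50am start SLOT1 → 1
9:50am start SLOT2 → 2
10:10am end SLOT1 → 1
10:10am start SLOT4 → 2
11:10am start SLOT3 → 3
11:20am end SLOT2 → 2
11:20am end SLOT4 → 1
12:00pm end SLOT3 → 0
3:30pm start SLOT6 → 1
3:50pm start SLOT5 → 2
4:10pm end SLOT6 → 1
5:50pm end SLOT5 → 0
7:20pm start SLOT7 → 1
8:30pm end SLOT7 → 0
Peak is 3, at 11:10am (SLOT2, SLOT3, SLOT4).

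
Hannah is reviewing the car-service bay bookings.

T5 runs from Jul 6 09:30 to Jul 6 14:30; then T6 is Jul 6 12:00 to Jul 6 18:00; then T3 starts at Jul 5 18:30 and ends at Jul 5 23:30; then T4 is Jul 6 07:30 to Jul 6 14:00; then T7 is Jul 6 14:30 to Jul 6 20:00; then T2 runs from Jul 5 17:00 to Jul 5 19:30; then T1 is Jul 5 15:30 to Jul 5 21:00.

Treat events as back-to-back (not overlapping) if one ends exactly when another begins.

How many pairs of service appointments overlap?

7

Sorted by start: T1, T2, T3, T4, T5, T6, T7.
T2 starts before T1 ends → T1 and T2 overlap.
T3 starts before T1 ends → T1 and T3 overlap.
T4 starts after T1 ends, so T1 has no further overlaps.
T3 starts before T2 ends → T2 and T3 overlap.
T4 starts after T2 ends, so T2 has no further overlaps.
T4 starts after T3 ends, so T3 has no further overlaps.
T5 starts before T4 ends → T4 and T5 overlap.
T6 starts before T4 ends → T4 and T6 overlap.
T7 starts after T4 ends.
T6 starts before T5 ends → T5 and T6 overlap.
T7 starts exactly when T5 ends (back-to-back, no overlap).
T7 starts before T6 ends → T6 and T7 overlap.
Overlapping pairs: T1 & T2, T1 & T3, T2 & T3, T4 & T5, T4 & T6, T5 & T6, T6 & T7 — 7 in total.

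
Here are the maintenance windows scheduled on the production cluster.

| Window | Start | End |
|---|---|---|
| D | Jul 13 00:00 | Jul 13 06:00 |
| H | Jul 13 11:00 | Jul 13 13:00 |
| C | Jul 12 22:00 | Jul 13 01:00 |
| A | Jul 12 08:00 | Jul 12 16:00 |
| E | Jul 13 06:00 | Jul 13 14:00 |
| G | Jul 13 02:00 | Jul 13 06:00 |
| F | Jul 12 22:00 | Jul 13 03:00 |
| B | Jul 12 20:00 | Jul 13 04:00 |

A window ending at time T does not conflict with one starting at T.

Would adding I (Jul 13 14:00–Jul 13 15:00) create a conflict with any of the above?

A: ends Jul 12 16:00 at or before I starts Jul 13 14:00 → clear.
B: ends Jul 13 04:00 at or before I starts Jul 13 14:00 → clear.
C: ends Jul 13 01:00 at or before I starts Jul 13 14:00 → clear.
F: ends Jul 13 03:00 at or before I starts Jul 13 14:00 → clear.
D: ends Jul 13 06:00 at or before I starts Jul 13 14:00 → clear.
G: ends Jul 13 06:00 at or before I starts Jul 13 14:00 → clear.
E: ends Jul 13 14:00 at or before I starts Jul 13 14:00 → clear.
H: ends Jul 13 13:00 at or before I starts Jul 13 14:00 → clear.

No — it doesn't clash with anything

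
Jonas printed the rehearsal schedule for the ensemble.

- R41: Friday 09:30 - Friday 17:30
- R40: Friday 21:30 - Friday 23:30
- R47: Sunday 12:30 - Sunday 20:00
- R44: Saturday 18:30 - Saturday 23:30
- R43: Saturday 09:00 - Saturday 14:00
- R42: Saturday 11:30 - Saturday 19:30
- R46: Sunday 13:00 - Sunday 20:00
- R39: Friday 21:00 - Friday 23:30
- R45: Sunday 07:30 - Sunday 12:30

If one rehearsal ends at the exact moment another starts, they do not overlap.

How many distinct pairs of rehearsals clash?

Sorted by start: R41, R39, R40, R43, R42, R44, R45, R47, R46.
R39 starts after R41 ends, so R41 has no further overlaps.
R40 starts before R39 ends → R39 and R40 overlap.
R43 starts after R39 ends, so R39 has no further overlaps.
R43 starts after R40 ends, so R40 has no further overlaps.
R42 starts before R43 ends → R43 and R42 overlap.
R44 starts after R43 ends, so R43 has no further overlaps.
R44 starts before R42 ends → R42 and R44 overlap.
R45 starts after R42 ends, so R42 has no further overlaps.
R45 starts after R44 ends, so R44 has no further overlaps.
R47 starts exactly when R45 ends (back-to-back, no overlap), so R45 has no further overlaps.
R46 starts before R47 ends → R47 and R46 overlap.
Overlapping pairs: R39 & R40, R42 & R43, R42 & R44, R46 & R47 — 4 in total.

4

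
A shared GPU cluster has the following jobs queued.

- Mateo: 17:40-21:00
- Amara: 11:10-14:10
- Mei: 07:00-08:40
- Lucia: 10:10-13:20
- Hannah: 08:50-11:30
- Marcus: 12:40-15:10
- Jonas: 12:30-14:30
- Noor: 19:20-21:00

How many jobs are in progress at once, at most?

Sweep the timeline, counting +1 at each start and −1 at each end (ends before starts at a tie):
07:00 start Mei → 1
08:40 end Mei → 0
08:50 start Hannah → 1
10:10 start Lucia → 2
11:10 start Amara → 3
11:30 end Hannah → 2
12:30 start Jonas → 3
12:40 start Marcus → 4
13:20 end Lucia → 3
14:10 end Amara → 2
14:30 end Jonas → 1
15:10 end Marcus → 0
17:40 start Mateo → 1
19:20 start Noor → 2
21:00 end Mateo → 1
21:00 end Noor → 0
Peak is 4, at 12:40 (Amara, Jonas, Lucia, Marcus).

4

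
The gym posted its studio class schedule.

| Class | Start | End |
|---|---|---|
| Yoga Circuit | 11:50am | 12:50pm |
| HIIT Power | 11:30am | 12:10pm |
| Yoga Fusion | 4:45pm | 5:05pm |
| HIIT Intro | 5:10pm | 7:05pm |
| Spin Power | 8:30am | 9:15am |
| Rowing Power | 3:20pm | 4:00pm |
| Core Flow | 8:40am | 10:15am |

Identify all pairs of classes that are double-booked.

Core Flow & Spin Power, HIIT Power & Yoga Circuit

Two intervals overlap when each starts before the other ends.
Sorted by start: Spin Power, Core Flow, HIIT Power, Yoga Circuit, Rowing Power, Yoga Fusion, HIIT Intro.
Core Flow starts before Spin Power ends → Spin Power and Core Flow overlap.
HIIT Power starts after Spin Power ends, so Spin Power has no further overlaps.
HIIT Power starts after Core Flow ends, so Core Flow has no further overlaps.
Yoga Circuit starts before HIIT Power ends → HIIT Power and Yoga Circuit overlap.
Rowing Power starts after HIIT Power ends, so HIIT Power has no further overlaps.
Rowing Power starts after Yoga Circuit ends, so Yoga Circuit has no further overlaps.
Yoga Fusion starts after Rowing Power ends, so Rowing Power has no further overlaps.
HIIT Intro starts after Yoga Fusion ends.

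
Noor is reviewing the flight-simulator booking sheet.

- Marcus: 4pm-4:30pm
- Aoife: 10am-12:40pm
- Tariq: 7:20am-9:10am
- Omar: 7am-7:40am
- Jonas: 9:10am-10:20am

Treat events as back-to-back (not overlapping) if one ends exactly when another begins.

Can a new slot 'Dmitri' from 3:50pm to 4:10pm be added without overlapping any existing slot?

No — it overlaps Marcus

Omar: ends 7:40am at or before Dmitri starts 3:50pm → clear.
Tariq: ends 9:10am at or before Dmitri starts 3:50pm → clear.
Jonas: ends 10:20am at or before Dmitri starts 3:50pm → clear.
Aoife: ends 12:40pm at or before Dmitri starts 3:50pm → clear.
Marcus: starts 4pm before Dmitri ends 4:10pm, and ends 4:30pm after Dmitri starts 3:50pm → overlap.
Dmitri overlaps Marcus.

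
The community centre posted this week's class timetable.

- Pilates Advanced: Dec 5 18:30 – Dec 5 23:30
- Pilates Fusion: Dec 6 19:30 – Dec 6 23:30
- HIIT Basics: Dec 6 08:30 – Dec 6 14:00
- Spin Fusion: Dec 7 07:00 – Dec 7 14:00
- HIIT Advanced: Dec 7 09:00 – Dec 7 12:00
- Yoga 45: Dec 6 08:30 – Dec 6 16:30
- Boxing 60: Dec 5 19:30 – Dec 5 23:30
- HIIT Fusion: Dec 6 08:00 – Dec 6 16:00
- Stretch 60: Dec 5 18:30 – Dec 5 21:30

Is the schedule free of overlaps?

Two intervals overlap when each starts before the other ends.
Sorted by start: Pilates Advanced, Stretch 60, Boxing 60, HIIT Fusion, Yoga 45, HIIT Basics, Pilates Fusion, Spin Fusion, HIIT Advanced.
Stretch 60 starts before Pilates Advanced ends → Pilates Advanced and Stretch 60 overlap.
That's a conflict, so the schedule is not conflict-free.

No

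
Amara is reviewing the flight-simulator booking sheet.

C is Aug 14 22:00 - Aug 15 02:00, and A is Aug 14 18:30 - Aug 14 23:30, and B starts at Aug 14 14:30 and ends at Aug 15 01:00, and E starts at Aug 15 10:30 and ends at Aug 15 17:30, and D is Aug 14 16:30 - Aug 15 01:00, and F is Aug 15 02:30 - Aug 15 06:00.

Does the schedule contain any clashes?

Yes

Check each pair: they overlap iff neither finishes before the other starts.
Sorted by start: B, D, A, C, F, E.
D starts before B ends → B and D overlap.
That's a conflict, so the schedule is not conflict-free.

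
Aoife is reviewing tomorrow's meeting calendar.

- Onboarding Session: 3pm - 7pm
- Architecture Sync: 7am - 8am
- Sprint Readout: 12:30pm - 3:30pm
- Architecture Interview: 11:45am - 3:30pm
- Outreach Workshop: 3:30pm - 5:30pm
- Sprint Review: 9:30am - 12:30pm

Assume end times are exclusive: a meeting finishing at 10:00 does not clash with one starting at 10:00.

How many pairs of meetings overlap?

Check each pair: they overlap iff neither finishes before the other starts.
Sorted by start: Architecture Sync, Sprint Review, Architecture Interview, Sprint Readout, Onboarding Session, Outreach Workshop.
Sprint Review starts after Architecture Sync ends — done with Architecture Sync.
Architecture Interview starts before Sprint Review ends → Sprint Review and Architecture Interview overlap.
Sprint Readout starts exactly when Sprint Review ends (back-to-back, no overlap) — done with Sprint Review.
Sprint Readout starts before Architecture Interview ends → Architecture Interview and Sprint Readout overlap.
Onboarding Session starts before Architecture Interview ends → Architecture Interview and Onboarding Session overlap.
Outreach Workshop starts exactly when Architecture Interview ends (back-to-back, no overlap).
Onboarding Session starts before Sprint Readout ends → Sprint Readout and Onboarding Session overlap.
Outreach Workshop starts exactly when Sprint Readout ends (back-to-back, no overlap).
Outreach Workshop starts before Onboarding Session ends → Onboarding Session and Outreach Workshop overlap.
Overlapping pairs: Architecture Interview & Onboarding Session, Architecture Interview & Sprint Readout, Architecture Interview & Sprint Review, Onboarding Session & Outreach Workshop, Onboarding Session & Sprint Readout — 5 in total.

5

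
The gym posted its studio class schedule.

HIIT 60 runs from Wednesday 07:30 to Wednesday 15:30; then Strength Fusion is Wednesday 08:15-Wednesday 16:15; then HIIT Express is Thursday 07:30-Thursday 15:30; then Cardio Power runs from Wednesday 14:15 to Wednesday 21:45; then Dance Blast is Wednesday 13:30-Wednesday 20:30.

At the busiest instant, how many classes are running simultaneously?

Walk through starts and ends in time order (an end at T is processed before a start at T):
Wednesday 07:30 start HIIT 60 → 1
Wednesday 08:15 start Strength Fusion → 2
Wednesday 13:30 start Dance Blast → 3
Wednesday 14:15 start Cardio Power → 4
Wednesday 15:30 end HIIT 60 → 3
Wednesday 16:15 end Strength Fusion → 2
Wednesday 20:30 end Dance Blast → 1
Wednesday 21:45 end Cardio Power → 0
Thursday 07:30 start HIIT Express → 1
Thursday 15:30 end HIIT Express → 0
Peak is 4, at Wednesday 14:15 (Cardio Power, Dance Blast, HIIT 60, Strength Fusion).

4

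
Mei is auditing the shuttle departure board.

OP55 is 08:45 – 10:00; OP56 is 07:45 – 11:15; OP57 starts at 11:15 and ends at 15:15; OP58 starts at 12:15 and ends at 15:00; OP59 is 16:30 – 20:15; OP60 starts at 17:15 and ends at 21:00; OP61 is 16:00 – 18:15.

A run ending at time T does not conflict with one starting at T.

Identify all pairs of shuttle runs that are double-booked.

OP55 & OP56, OP57 & OP58, OP59 & OP60, OP59 & OP61, OP60 & OP61

Sorted by start: OP56, OP55, OP57, OP58, OP61, OP59, OP60.
OP55 starts before OP56 ends → OP56 and OP55 overlap.
OP57 starts exactly when OP56 ends (back-to-back, no overlap); OP56 is clear from here.
OP57 starts after OP55 ends; OP55 is clear from here.
OP58 starts before OP57 ends → OP57 and OP58 overlap.
OP61 starts after OP57 ends; OP57 is clear from here.
OP61 starts after OP58 ends; OP58 is clear from here.
OP59 starts before OP61 ends → OP61 and OP59 overlap.
OP60 starts before OP61 ends → OP61 and OP60 overlap.
OP60 starts before OP59 ends → OP59 and OP60 overlap.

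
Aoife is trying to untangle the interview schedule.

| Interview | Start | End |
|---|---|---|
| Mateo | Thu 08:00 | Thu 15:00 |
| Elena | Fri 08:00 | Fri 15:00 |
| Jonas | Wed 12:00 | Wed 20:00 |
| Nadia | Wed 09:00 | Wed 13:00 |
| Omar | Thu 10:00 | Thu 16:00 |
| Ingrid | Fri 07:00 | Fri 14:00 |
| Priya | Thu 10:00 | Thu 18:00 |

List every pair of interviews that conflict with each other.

Elena & Ingrid, Jonas & Nadia, Mateo & Omar, Mateo & Priya, Omar & Priya

Sorted by start: Nadia, Jonas, Mateo, Priya, Omar, Ingrid, Elena.
Jonas starts before Nadia ends → Nadia and Jonas overlap.
Mateo starts after Nadia ends — done with Nadia.
Mateo starts after Jonas ends — done with Jonas.
Priya starts before Mateo ends → Mateo and Priya overlap.
Omar starts before Mateo ends → Mateo and Omar overlap.
Ingrid starts after Mateo ends — done with Mateo.
Omar starts before Priya ends → Priya and Omar overlap.
Ingrid starts after Priya ends — done with Priya.
Ingrid starts after Omar ends — done with Omar.
Elena starts before Ingrid ends → Ingrid and Elena overlap.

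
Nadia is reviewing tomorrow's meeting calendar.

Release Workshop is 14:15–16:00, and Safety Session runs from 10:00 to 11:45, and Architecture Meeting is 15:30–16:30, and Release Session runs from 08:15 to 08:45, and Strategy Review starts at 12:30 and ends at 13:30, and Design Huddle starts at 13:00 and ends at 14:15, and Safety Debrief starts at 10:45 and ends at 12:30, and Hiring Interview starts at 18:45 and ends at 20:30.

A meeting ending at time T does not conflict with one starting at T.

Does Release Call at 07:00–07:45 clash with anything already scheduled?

Release Session: starts 08:15 at or after Release Call ends 07:45 → clear.
Safety Session: starts 10:00 at or after Release Call ends 07:45 → clear.
Safety Debrief: starts 10:45 at or after Release Call ends 07:45 → clear.
Strategy Review: starts 12:30 at or after Release Call ends 07:45 → clear.
Design Huddle: starts 13:00 at or after Release Call ends 07:45 → clear.
Release Workshop: starts 14:15 at or after Release Call ends 07:45 → clear.
Architecture Meeting: starts 15:30 at or after Release Call ends 07:45 → clear.
Hiring Interview: starts 18:45 at or after Release Call ends 07:45 → clear.

No — it doesn't clash with anything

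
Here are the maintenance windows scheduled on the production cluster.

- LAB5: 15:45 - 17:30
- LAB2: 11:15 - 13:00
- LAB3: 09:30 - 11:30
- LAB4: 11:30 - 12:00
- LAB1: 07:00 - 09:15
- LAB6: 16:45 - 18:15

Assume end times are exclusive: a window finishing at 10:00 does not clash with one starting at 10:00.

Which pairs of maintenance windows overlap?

LAB2 & LAB3, LAB2 & LAB4, LAB5 & LAB6

Sorted by start: LAB1, LAB3, LAB2, LAB4, LAB5, LAB6.
LAB3 starts after LAB1 ends — done with LAB1.
LAB2 starts before LAB3 ends → LAB3 and LAB2 overlap.
LAB4 starts exactly when LAB3 ends (back-to-back, no overlap) — done with LAB3.
LAB4 starts before LAB2 ends → LAB2 and LAB4 overlap.
LAB5 starts after LAB2 ends — done with LAB2.
LAB5 starts after LAB4 ends — done with LAB4.
LAB6 starts before LAB5 ends → LAB5 and LAB6 overlap.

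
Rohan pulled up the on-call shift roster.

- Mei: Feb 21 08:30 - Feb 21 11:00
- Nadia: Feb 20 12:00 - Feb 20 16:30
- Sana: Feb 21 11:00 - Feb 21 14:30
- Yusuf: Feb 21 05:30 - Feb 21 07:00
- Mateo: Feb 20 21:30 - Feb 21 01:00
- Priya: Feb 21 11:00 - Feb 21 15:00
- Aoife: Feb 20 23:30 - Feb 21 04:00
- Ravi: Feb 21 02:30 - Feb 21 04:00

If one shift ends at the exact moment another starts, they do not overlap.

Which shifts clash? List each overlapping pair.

Check each pair: they overlap iff neither finishes before the other starts.
Sorted by start: Nadia, Mateo, Aoife, Ravi, Yusuf, Mei, Priya, Sana.
Mateo starts after Nadia ends; Nadia is clear from here.
Aoife starts before Mateo ends → Mateo and Aoife overlap.
Ravi starts after Mateo ends; Mateo is clear from here.
Ravi starts before Aoife ends → Aoife and Ravi overlap.
Yusuf starts after Aoife ends; Aoife is clear from here.
Yusuf starts after Ravi ends; Ravi is clear from here.
Mei starts after Yusuf ends; Yusuf is clear from here.
Priya starts exactly when Mei ends (back-to-back, no overlap); Mei is clear from here.
Sana starts before Priya ends → Priya and Sana overlap.

Aoife & Mateo, Aoife & Ravi, Priya & Sana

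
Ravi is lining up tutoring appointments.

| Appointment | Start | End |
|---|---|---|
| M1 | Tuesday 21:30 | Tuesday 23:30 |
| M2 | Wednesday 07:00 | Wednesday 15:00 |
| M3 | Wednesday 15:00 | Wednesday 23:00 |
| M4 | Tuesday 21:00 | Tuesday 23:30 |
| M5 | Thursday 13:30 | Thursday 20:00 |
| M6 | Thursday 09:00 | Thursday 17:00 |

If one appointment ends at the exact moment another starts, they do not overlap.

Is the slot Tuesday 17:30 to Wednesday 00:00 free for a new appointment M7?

No — it overlaps M1, M4

M4: starts Tuesday 21:00 before M7 ends Wednesday 00:00, and ends Tuesday 23:30 after M7 starts Tuesday 17:30 → overlap.
M1: starts Tuesday 21:30 before M7 ends Wednesday 00:00, and ends Tuesday 23:30 after M7 starts Tuesday 17:30 → overlap.
M2: starts Wednesday 07:00 at or after M7 ends Wednesday 00:00 → clear.
M3: starts Wednesday 15:00 at or after M7 ends Wednesday 00:00 → clear.
M6: starts Thursday 09:00 at or after M7 ends Wednesday 00:00 → clear.
M5: starts Thursday 13:30 at or after M7 ends Wednesday 00:00 → clear.
M7 overlaps M1, M4.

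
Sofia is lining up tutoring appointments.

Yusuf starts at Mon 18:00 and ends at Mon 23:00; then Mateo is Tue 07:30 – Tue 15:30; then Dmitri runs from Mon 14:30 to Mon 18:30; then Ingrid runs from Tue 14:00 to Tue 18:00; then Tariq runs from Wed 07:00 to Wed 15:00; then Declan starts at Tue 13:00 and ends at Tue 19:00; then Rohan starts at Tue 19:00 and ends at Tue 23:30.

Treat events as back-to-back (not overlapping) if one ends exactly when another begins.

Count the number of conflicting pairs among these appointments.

4

Sorted by start: Dmitri, Yusuf, Mateo, Declan, Ingrid, Rohan, Tariq.
Yusuf starts before Dmitri ends → Dmitri and Yusuf overlap.
Mateo starts after Dmitri ends — done with Dmitri.
Mateo starts after Yusuf ends — done with Yusuf.
Declan starts before Mateo ends → Mateo and Declan overlap.
Ingrid starts before Mateo ends → Mateo and Ingrid overlap.
Rohan starts after Mateo ends — done with Mateo.
Ingrid starts before Declan ends → Declan and Ingrid overlap.
Rohan starts exactly when Declan ends (back-to-back, no overlap) — done with Declan.
Rohan starts after Ingrid ends — done with Ingrid.
Tariq starts after Rohan ends.
Overlapping pairs: Declan & Ingrid, Declan & Mateo, Dmitri & Yusuf, Ingrid & Mateo — 4 in total.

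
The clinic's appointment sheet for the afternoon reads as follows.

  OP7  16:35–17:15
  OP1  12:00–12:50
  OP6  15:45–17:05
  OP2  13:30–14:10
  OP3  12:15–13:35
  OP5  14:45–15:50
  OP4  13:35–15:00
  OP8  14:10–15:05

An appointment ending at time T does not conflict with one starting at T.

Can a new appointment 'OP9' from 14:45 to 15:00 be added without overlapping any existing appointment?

No — it overlaps OP4, OP5, OP8

OP1: ends 12:50 at or before OP9 starts 14:45 → clear.
OP3: ends 13:35 at or before OP9 starts 14:45 → clear.
OP2: ends 14:10 at or before OP9 starts 14:45 → clear.
OP4: starts 13:35 before OP9 ends 15:00, and ends 15:00 after OP9 starts 14:45 → overlap.
OP8: starts 14:10 before OP9 ends 15:00, and ends 15:05 after OP9 starts 14:45 → overlap.
OP5: starts 14:45 before OP9 ends 15:00, and ends 15:50 after OP9 starts 14:45 → overlap.
OP6: starts 15:45 at or after OP9 ends 15:00 → clear.
OP7: starts 16:35 at or after OP9 ends 15:00 → clear.
OP9 overlaps OP4, OP5, OP8.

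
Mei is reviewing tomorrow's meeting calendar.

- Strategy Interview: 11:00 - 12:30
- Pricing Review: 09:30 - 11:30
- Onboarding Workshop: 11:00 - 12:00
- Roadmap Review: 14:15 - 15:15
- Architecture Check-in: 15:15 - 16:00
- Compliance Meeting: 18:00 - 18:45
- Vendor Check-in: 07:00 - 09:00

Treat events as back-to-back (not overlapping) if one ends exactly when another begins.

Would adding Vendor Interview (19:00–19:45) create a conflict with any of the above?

Vendor Check-in: ends 09:00 at or before Vendor Interview starts 19:00 → clear.
Pricing Review: ends 11:30 at or before Vendor Interview starts 19:00 → clear.
Onboarding Workshop: ends 12:00 at or before Vendor Interview starts 19:00 → clear.
Strategy Interview: ends 12:30 at or before Vendor Interview starts 19:00 → clear.
Roadmap Review: ends 15:15 at or before Vendor Interview starts 19:00 → clear.
Architecture Check-in: ends 16:00 at or before Vendor Interview starts 19:00 → clear.
Compliance Meeting: ends 18:45 at or before Vendor Interview starts 19:00 → clear.

No — it doesn't clash with anything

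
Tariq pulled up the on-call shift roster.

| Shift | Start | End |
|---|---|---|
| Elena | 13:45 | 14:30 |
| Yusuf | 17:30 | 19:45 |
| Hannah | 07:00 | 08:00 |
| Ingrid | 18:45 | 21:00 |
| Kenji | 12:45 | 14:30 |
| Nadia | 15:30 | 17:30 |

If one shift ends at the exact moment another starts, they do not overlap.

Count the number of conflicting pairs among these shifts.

2

Sorted by start: Hannah, Kenji, Elena, Nadia, Yusuf, Ingrid.
Kenji starts after Hannah ends; Hannah is clear from here.
Elena starts before Kenji ends → Kenji and Elena overlap.
Nadia starts after Kenji ends; Kenji is clear from here.
Nadia starts after Elena ends; Elena is clear from here.
Yusuf starts exactly when Nadia ends (back-to-back, no overlap); Nadia is clear from here.
Ingrid starts before Yusuf ends → Yusuf and Ingrid overlap.
Overlapping pairs: Elena & Kenji, Ingrid & Yusuf — 2 in total.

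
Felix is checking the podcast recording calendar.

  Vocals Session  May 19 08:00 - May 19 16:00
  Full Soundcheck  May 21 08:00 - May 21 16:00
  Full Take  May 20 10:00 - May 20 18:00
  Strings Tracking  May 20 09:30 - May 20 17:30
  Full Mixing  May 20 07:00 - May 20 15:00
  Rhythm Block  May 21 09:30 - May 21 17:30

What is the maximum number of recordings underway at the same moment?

3

Sweep the timeline, counting +1 at each start and −1 at each end (ends before starts at a tie):
May 19 08:00 start Vocals Session → 1
May 19 16:00 end Vocals Session → 0
May 20 07:00 start Full Mixing → 1
May 20 09:30 start Strings Tracking → 2
May 20 10:00 start Full Take → 3
May 20 15:00 end Full Mixing → 2
May 20 17:30 end Strings Tracking → 1
May 20 18:00 end Full Take → 0
May 21 08:00 start Full Soundcheck → 1
May 21 09:30 start Rhythm Block → 2
May 21 16:00 end Full Soundcheck → 1
May 21 17:30 end Rhythm Block → 0
Peak is 3, at May 20 10:00 (Full Mixing, Full Take, Strings Tracking).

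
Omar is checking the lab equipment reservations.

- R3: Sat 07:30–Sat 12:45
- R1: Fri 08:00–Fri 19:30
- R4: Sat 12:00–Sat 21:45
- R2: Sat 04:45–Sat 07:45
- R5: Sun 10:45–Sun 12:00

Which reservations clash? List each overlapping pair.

R2 & R3, R3 & R4

Sorted by start: R1, R2, R3, R4, R5.
R2 starts after R1 ends; R1 is clear from here.
R3 starts before R2 ends → R2 and R3 overlap.
R4 starts after R2 ends; R2 is clear from here.
R4 starts before R3 ends → R3 and R4 overlap.
R5 starts after R3 ends.
R5 starts after R4 ends.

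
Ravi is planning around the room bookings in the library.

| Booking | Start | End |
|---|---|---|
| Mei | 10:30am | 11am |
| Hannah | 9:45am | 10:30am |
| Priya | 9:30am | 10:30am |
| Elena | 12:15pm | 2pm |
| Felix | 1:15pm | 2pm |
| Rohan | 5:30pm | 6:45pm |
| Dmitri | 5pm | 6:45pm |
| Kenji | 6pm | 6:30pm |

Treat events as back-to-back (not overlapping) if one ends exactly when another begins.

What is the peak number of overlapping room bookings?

3

Walk through starts and ends in time order (an end at T is processed before a start at T):
9:30am start Priya → 1
9:45am start Hannah → 2
10:30am end Hannah → 1
10:30am end Priya → 0
10:30am start Mei → 1
11am end Mei → 0
12:15pm start Elena → 1
1:15pm start Felix → 2
2pm end Elena → 1
2pm end Felix → 0
5pm start Dmitri → 1
5:30pm start Rohan → 2
6pm start Kenji → 3
6:30pm end Kenji → 2
6:45pm end Dmitri → 1
6:45pm end Rohan → 0
Peak is 3, at 6pm (Dmitri, Kenji, Rohan).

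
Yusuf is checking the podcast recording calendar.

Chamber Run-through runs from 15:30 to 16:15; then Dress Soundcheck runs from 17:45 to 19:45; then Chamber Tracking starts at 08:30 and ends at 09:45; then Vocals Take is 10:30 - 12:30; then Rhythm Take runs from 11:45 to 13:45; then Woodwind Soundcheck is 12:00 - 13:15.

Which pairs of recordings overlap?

Rhythm Take & Vocals Take, Rhythm Take & Woodwind Soundcheck, Vocals Take & Woodwind Soundcheck

Two intervals overlap when each starts before the other ends.
Sorted by start: Chamber Tracking, Vocals Take, Rhythm Take, Woodwind Soundcheck, Chamber Run-through, Dress Soundcheck.
Vocals Take starts after Chamber Tracking ends, so nothing later overlaps Chamber Tracking either.
Rhythm Take starts before Vocals Take ends → Vocals Take and Rhythm Take overlap.
Woodwind Soundcheck starts before Vocals Take ends → Vocals Take and Woodwind Soundcheck overlap.
Chamber Run-through starts after Vocals Take ends, so nothing later overlaps Vocals Take either.
Woodwind Soundcheck starts before Rhythm Take ends → Rhythm Take and Woodwind Soundcheck overlap.
Chamber Run-through starts after Rhythm Take ends, so nothing later overlaps Rhythm Take either.
Chamber Run-through starts after Woodwind Soundcheck ends, so nothing later overlaps Woodwind Soundcheck either.
Dress Soundcheck starts after Chamber Run-through ends.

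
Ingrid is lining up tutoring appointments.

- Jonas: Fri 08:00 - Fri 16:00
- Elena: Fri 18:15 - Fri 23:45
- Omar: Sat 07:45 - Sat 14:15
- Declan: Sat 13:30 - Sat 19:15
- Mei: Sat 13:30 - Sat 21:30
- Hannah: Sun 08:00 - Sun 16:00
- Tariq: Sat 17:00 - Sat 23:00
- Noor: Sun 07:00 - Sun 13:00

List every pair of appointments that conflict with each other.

Declan & Mei, Declan & Omar, Declan & Tariq, Hannah & Noor, Mei & Omar, Mei & Tariq

Sorted by start: Jonas, Elena, Omar, Declan, Mei, Tariq, Noor, Hannah.
Elena starts after Jonas ends, so nothing later overlaps Jonas either.
Omar starts after Elena ends, so nothing later overlaps Elena either.
Declan starts before Omar ends → Omar and Declan overlap.
Mei starts before Omar ends → Omar and Mei overlap.
Tariq starts after Omar ends, so nothing later overlaps Omar either.
Mei starts before Declan ends → Declan and Mei overlap.
Tariq starts before Declan ends → Declan and Tariq overlap.
Noor starts after Declan ends, so nothing later overlaps Declan either.
Tariq starts before Mei ends → Mei and Tariq overlap.
Noor starts after Mei ends, so nothing later overlaps Mei either.
Noor starts after Tariq ends, so nothing later overlaps Tariq either.
Hannah starts before Noor ends → Noor and Hannah overlap.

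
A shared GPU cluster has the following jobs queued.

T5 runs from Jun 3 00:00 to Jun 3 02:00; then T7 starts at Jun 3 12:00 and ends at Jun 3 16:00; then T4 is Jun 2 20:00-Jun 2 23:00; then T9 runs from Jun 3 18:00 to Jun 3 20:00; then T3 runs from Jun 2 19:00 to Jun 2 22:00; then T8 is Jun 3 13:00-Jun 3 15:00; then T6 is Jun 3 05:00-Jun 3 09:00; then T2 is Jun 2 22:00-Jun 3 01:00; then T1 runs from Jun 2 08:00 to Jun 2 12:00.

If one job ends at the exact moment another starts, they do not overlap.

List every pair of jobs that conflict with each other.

Sorted by start: T1, T3, T4, T2, T5, T6, T7, T8, T9.
T3 starts after T1 ends — done with T1.
T4 starts before T3 ends → T3 and T4 overlap.
T2 starts exactly when T3 ends (back-to-back, no overlap) — done with T3.
T2 starts before T4 ends → T4 and T2 overlap.
T5 starts after T4 ends — done with T4.
T5 starts before T2 ends → T2 and T5 overlap.
T6 starts after T2 ends — done with T2.
T6 starts after T5 ends — done with T5.
T7 starts after T6 ends — done with T6.
T8 starts before T7 ends → T7 and T8 overlap.
T9 starts after T7 ends.
T9 starts after T8 ends.

T2 & T4, T2 & T5, T3 & T4, T7 & T8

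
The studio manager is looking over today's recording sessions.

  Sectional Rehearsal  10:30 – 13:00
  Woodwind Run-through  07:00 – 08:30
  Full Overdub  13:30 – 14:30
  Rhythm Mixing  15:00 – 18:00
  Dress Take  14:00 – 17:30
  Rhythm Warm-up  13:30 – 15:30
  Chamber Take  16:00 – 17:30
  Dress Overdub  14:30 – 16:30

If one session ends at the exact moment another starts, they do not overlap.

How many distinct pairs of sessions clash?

11

Sorted by start: Woodwind Run-through, Sectional Rehearsal, Full Overdub, Rhythm Warm-up, Dress Take, Dress Overdub, Rhythm Mixing, Chamber Take.
Sectional Rehearsal starts after Woodwind Run-through ends; Woodwind Run-through is clear from here.
Full Overdub starts after Sectional Rehearsal ends; Sectional Rehearsal is clear from here.
Rhythm Warm-up starts before Full Overdub ends → Full Overdub and Rhythm Warm-up overlap.
Dress Take starts before Full Overdub ends → Full Overdub and Dress Take overlap.
Dress Overdub starts exactly when Full Overdub ends (back-to-back, no overlap); Full Overdub is clear from here.
Dress Take starts before Rhythm Warm-up ends → Rhythm Warm-up and Dress Take overlap.
Dress Overdub starts before Rhythm Warm-up ends → Rhythm Warm-up and Dress Overdub overlap.
Rhythm Mixing starts before Rhythm Warm-up ends → Rhythm Warm-up and Rhythm Mixing overlap.
Chamber Take starts after Rhythm Warm-up ends.
Dress Overdub starts before Dress Take ends → Dress Take and Dress Overdub overlap.
Rhythm Mixing starts before Dress Take ends → Dress Take and Rhythm Mixing overlap.
Chamber Take starts before Dress Take ends → Dress Take and Chamber Take overlap.
Rhythm Mixing starts before Dress Overdub ends → Dress Overdub and Rhythm Mixing overlap.
Chamber Take starts before Dress Overdub ends → Dress Overdub and Chamber Take overlap.
Chamber Take starts before Rhythm Mixing ends → Rhythm Mixing and Chamber Take overlap.
Overlapping pairs: Chamber Take & Dress Overdub, Chamber Take & Dress Take, Chamber Take & Rhythm Mixing, Dress Overdub & Dress Take, Dress Overdub & Rhythm Mixing, Dress Overdub & Rhythm Warm-up, Dress Take & Full Overdub, Dress Take & Rhythm Mixing, Dress Take & Rhythm Warm-up, Full Overdub & Rhythm Warm-up, Rhythm Mixing & Rhythm Warm-up — 11 in total.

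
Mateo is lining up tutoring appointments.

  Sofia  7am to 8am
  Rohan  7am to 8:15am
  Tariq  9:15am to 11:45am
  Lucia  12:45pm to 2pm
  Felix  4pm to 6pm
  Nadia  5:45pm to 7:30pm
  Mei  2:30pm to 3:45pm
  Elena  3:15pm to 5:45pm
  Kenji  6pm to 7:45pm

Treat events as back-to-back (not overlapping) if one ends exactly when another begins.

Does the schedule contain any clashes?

Check each pair: they overlap iff neither finishes before the other starts.
Sorted by start: Sofia, Rohan, Tariq, Lucia, Mei, Elena, Felix, Nadia, Kenji.
Rohan starts before Sofia ends → Sofia and Rohan overlap.
That's a conflict, so the schedule is not conflict-free.

Yes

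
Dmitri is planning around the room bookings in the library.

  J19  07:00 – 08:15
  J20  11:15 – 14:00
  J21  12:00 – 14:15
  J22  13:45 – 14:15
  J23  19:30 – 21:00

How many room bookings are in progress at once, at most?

Walk through starts and ends in time order (an end at T is processed before a start at T):
07:00 start J19 → 1
08:15 end J19 → 0
11:15 start J20 → 1
12:00 start J21 → 2
13:45 start J22 → 3
14:00 end J20 → 2
14:15 end J21 → 1
14:15 end J22 → 0
19:30 start J23 → 1
21:00 end J23 → 0
Peak is 3, at 13:45 (J20, J21, J22).

3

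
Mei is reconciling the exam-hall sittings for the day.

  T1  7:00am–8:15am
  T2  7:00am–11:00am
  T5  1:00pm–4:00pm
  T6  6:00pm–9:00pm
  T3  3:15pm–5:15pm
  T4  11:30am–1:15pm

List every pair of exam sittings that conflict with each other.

T1 & T2, T3 & T5, T4 & T5

Sorted by start: T1, T2, T4, T5, T3, T6.
T2 starts before T1 ends → T1 and T2 overlap.
T4 starts after T1 ends, so nothing later overlaps T1 either.
T4 starts after T2 ends, so nothing later overlaps T2 either.
T5 starts before T4 ends → T4 and T5 overlap.
T3 starts after T4 ends, so nothing later overlaps T4 either.
T3 starts before T5 ends → T5 and T3 overlap.
T6 starts after T5 ends.
T6 starts after T3 ends.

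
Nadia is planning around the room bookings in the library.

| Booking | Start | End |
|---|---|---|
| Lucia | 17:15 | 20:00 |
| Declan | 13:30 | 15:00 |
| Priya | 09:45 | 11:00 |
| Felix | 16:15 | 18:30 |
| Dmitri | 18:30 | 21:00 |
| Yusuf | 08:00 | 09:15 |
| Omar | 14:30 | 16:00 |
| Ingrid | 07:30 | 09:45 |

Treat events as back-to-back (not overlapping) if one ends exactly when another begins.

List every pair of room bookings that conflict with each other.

Declan & Omar, Dmitri & Lucia, Felix & Lucia, Ingrid & Yusuf

Sorted by start: Ingrid, Yusuf, Priya, Declan, Omar, Felix, Lucia, Dmitri.
Yusuf starts before Ingrid ends → Ingrid and Yusuf overlap.
Priya starts exactly when Ingrid ends (back-to-back, no overlap), so nothing later overlaps Ingrid either.
Priya starts after Yusuf ends, so nothing later overlaps Yusuf either.
Declan starts after Priya ends, so nothing later overlaps Priya either.
Omar starts before Declan ends → Declan and Omar overlap.
Felix starts after Declan ends, so nothing later overlaps Declan either.
Felix starts after Omar ends, so nothing later overlaps Omar either.
Lucia starts before Felix ends → Felix and Lucia overlap.
Dmitri starts exactly when Felix ends (back-to-back, no overlap).
Dmitri starts before Lucia ends → Lucia and Dmitri overlap.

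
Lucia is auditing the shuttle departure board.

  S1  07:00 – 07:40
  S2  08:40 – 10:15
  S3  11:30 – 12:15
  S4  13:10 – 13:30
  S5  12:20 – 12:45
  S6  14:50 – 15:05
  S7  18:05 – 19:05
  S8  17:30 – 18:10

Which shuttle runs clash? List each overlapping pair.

S7 & S8

Two intervals overlap when each starts before the other ends.
Sorted by start: S1, S2, S3, S5, S4, S6, S8, S7.
S2 starts after S1 ends; S1 is clear from here.
S3 starts after S2 ends; S2 is clear from here.
S5 starts after S3 ends; S3 is clear from here.
S4 starts after S5 ends; S5 is clear from here.
S6 starts after S4 ends; S4 is clear from here.
S8 starts after S6 ends; S6 is clear from here.
S7 starts before S8 ends → S8 and S7 overlap.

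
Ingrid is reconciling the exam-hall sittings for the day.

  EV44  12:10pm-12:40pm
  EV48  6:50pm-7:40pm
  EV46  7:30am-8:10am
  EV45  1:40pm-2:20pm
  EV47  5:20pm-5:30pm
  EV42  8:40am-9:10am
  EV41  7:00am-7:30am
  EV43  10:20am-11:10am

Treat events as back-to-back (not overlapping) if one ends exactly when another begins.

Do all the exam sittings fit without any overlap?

Yes

Sorted by start: EV41, EV46, EV42, EV43, EV44, EV45, EV47, EV48.
EV46 starts exactly when EV41 ends (back-to-back, no overlap); EV41 is clear from here.
EV42 starts after EV46 ends; EV46 is clear from here.
EV43 starts after EV42 ends; EV42 is clear from here.
EV44 starts after EV43 ends; EV43 is clear from here.
EV45 starts after EV44 ends; EV44 is clear from here.
EV47 starts after EV45 ends; EV45 is clear from here.
EV48 starts after EV47 ends.
Every pair is clear; the schedule has no overlaps.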